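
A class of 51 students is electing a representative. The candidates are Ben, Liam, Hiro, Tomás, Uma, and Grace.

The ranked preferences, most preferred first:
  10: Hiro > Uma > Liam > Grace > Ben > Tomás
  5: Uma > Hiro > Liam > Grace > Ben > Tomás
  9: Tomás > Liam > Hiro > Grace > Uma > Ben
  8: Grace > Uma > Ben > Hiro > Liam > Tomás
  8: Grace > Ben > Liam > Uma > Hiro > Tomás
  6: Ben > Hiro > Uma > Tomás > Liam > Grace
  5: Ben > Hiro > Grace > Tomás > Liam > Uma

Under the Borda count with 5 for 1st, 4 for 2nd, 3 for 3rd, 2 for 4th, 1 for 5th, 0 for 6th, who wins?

Ben: 10×1 + 5×1 + 9×0 + 8×3 + 8×4 + 6×5 + 5×5 = 126
Liam: 10×3 + 5×3 + 9×4 + 8×1 + 8×3 + 6×1 + 5×1 = 124
Hiro: 10×5 + 5×4 + 9×3 + 8×2 + 8×1 + 6×4 + 5×4 = 165
Tomás: 10×0 + 5×0 + 9×5 + 8×0 + 8×0 + 6×2 + 5×2 = 67
Uma: 10×4 + 5×5 + 9×1 + 8×4 + 8×2 + 6×3 + 5×0 = 140
Grace: 10×2 + 5×2 + 9×2 + 8×5 + 8×5 + 6×0 + 5×3 = 143

Hiro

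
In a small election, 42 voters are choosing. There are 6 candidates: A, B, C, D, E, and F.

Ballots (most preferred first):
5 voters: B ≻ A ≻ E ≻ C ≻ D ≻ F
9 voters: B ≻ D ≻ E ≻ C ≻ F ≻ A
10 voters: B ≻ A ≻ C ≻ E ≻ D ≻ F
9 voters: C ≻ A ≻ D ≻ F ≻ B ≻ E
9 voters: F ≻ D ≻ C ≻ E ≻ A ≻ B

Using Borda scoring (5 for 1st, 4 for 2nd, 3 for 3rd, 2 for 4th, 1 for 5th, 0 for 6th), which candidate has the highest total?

A: 5×4 + 9×0 + 10×4 + 9×4 + 9×1 = 105
B: 5×5 + 9×5 + 10×5 + 9×1 + 9×0 = 129
C: 5×2 + 9×2 + 10×3 + 9×5 + 9×3 = 130
D: 5×1 + 9×4 + 10×1 + 9×3 + 9×4 = 114
E: 5×3 + 9×3 + 10×2 + 9×0 + 9×2 = 80
F: 5×0 + 9×1 + 10×0 + 9×2 + 9×5 = 72

C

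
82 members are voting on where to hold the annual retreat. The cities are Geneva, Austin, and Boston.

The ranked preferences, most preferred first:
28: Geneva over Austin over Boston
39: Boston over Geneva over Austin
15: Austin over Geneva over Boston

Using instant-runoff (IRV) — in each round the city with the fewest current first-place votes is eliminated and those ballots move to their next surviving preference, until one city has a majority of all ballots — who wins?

Round 1: Geneva 28, Austin 15, Boston 39. Austin eliminated.
Round 2: Geneva 43, Boston 39. Geneva has a majority (≥42).

Geneva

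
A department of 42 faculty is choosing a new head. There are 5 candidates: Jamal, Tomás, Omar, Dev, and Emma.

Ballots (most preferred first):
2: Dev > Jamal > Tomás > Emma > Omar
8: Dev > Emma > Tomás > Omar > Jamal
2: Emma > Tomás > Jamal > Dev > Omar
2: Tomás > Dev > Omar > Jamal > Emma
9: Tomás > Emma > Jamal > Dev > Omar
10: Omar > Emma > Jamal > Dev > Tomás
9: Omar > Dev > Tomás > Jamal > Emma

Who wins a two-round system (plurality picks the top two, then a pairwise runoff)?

Round 1 first-place votes: Jamal 0, Tomás 11, Omar 19, Dev 10, Emma 2. Omar and Tomás advance.
Runoff: Omar is ranked above Tomás on 19 ballots, Tomás above Omar on 23.

Tomás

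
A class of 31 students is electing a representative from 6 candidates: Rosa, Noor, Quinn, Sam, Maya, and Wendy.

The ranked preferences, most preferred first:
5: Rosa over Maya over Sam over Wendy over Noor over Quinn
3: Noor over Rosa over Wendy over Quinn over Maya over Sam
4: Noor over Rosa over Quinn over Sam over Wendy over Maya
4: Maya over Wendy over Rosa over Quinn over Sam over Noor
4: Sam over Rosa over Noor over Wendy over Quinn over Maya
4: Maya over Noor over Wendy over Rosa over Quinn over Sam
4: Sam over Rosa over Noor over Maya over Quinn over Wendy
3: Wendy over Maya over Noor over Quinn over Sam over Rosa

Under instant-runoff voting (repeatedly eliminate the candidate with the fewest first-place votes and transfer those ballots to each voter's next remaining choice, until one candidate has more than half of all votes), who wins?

Round 1: Rosa 5, Noor 7, Quinn 0, Sam 8, Maya 8, Wendy 3. Quinn eliminated.
Round 2: Rosa 5, Noor 7, Sam 8, Maya 8, Wendy 3. Wendy eliminated.
Round 3: Rosa 5, Noor 7, Sam 8, Maya 11. Rosa eliminated.
Round 4: Noor 7, Sam 8, Maya 16. Maya has a majority (≥16).

Maya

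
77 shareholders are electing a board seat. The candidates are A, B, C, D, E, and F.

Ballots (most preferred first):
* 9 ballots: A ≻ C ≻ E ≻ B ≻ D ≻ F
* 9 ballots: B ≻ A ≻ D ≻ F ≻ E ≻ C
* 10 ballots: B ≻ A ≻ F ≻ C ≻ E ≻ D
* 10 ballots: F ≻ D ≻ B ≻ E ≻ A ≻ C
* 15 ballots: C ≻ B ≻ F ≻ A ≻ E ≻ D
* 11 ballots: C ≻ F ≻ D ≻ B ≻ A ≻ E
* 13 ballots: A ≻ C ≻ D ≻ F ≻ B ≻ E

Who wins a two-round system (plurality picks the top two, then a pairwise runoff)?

A

Round 1 first-place votes: A 22, B 19, C 26, D 0, E 0, F 10. C and A advance.
Runoff: C is ranked above A on 26 ballots, A above C on 51.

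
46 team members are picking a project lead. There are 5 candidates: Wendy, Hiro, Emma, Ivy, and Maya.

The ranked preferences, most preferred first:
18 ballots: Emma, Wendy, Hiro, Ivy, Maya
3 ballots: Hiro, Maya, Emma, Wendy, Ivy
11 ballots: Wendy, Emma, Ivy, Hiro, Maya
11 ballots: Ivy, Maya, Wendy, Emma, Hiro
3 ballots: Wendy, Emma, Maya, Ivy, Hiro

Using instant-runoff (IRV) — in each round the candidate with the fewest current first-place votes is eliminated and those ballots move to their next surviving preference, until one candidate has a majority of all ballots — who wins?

Wendy

Round 1: Wendy 14, Hiro 3, Emma 18, Ivy 11, Maya 0. Maya eliminated.
Round 2: Wendy 14, Hiro 3, Emma 18, Ivy 11. Hiro eliminated.
Round 3: Wendy 14, Emma 21, Ivy 11. Ivy eliminated.
Round 4: Wendy 25, Emma 21. Wendy has a majority (≥24).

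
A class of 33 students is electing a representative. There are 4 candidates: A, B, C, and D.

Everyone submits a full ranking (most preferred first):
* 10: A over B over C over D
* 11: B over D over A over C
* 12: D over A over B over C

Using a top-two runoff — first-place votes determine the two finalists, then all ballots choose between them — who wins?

Round 1 first-place votes: A 10, B 11, C 0, D 12. D and B advance.
Runoff: D is ranked above B on 12 ballots, B above D on 21.

B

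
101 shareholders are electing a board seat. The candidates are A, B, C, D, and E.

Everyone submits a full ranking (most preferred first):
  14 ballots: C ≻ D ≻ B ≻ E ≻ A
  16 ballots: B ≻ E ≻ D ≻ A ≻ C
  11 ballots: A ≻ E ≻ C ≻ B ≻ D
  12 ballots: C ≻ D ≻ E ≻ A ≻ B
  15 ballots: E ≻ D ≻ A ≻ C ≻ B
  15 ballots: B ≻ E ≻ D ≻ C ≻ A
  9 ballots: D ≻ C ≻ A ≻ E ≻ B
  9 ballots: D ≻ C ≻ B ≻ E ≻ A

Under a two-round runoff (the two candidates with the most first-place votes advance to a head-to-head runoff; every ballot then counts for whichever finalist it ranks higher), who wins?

C

Round 1 first-place votes: A 11, B 31, C 26, D 18, E 15. B and C advance.
Runoff: B is ranked above C on 31 ballots, C above B on 70.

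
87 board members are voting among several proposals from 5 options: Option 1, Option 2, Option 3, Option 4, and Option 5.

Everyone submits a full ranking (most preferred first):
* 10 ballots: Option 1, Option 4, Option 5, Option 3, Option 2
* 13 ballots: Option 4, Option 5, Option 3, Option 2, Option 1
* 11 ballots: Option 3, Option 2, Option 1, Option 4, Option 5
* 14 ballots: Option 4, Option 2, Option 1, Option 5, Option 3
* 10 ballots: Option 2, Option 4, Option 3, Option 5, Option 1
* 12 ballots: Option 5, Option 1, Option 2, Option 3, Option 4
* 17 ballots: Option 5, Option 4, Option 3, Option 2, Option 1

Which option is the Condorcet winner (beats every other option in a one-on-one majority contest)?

Option 4

Option 4 vs Option 1: 54–33
Option 4 vs Option 2: 54–33
Option 4 vs Option 3: 64–23
Option 4 vs Option 5: 58–29
Option 4 beats every other option.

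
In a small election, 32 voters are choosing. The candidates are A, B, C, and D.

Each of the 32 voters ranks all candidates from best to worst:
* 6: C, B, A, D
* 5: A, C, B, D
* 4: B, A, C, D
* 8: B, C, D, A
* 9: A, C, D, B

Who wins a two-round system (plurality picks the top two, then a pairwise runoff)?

Round 1 first-place votes: A 14, B 12, C 6, D 0. A and B advance.
Runoff: A is ranked above B on 14 ballots, B above A on 18.

B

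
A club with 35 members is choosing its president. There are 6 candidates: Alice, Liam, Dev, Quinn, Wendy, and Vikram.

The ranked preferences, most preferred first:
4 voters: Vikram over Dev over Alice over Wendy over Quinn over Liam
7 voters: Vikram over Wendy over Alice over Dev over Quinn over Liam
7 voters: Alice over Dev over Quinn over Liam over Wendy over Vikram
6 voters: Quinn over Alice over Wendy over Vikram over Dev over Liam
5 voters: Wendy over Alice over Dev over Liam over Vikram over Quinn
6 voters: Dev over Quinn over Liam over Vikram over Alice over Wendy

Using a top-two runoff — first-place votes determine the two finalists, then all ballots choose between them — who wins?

Alice

Round 1 first-place votes: Alice 7, Liam 0, Dev 6, Quinn 6, Wendy 5, Vikram 11. Vikram and Alice advance.
Runoff: Vikram is ranked above Alice on 17 ballots, Alice above Vikram on 18.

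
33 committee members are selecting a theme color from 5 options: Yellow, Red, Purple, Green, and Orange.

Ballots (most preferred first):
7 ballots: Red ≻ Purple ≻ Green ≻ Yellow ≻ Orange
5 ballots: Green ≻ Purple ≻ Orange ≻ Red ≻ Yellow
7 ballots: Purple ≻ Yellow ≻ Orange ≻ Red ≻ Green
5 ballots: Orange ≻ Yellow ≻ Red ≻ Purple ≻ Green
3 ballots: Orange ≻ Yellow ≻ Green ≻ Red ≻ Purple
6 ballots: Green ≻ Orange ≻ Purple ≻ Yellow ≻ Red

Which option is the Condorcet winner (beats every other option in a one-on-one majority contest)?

Purple

Purple vs Yellow: 25–8
Purple vs Red: 18–15
Purple vs Green: 19–14
Purple vs Orange: 19–14
Purple beats every other option.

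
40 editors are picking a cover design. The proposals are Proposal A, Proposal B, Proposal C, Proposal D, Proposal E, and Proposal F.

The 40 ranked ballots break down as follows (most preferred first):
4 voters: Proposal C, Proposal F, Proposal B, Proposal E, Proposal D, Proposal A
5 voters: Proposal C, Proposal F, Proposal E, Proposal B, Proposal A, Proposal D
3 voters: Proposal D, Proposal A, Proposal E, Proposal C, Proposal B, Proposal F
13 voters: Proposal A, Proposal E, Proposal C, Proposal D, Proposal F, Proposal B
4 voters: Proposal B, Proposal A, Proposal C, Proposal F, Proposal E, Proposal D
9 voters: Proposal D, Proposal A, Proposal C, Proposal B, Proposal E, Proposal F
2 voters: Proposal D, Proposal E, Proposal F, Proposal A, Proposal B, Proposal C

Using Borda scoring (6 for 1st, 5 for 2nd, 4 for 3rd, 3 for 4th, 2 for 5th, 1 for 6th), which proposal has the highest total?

Proposal A: 4×1 + 5×2 + 3×5 + 13×6 + 4×5 + 9×5 + 2×3 = 178
Proposal B: 4×4 + 5×3 + 3×2 + 13×1 + 4×6 + 9×3 + 2×2 = 105
Proposal C: 4×6 + 5×6 + 3×3 + 13×4 + 4×4 + 9×4 + 2×1 = 169
Proposal D: 4×2 + 5×1 + 3×6 + 13×3 + 4×1 + 9×6 + 2×6 = 140
Proposal E: 4×3 + 5×4 + 3×4 + 13×5 + 4×2 + 9×2 + 2×5 = 145
Proposal F: 4×5 + 5×5 + 3×1 + 13×2 + 4×3 + 9×1 + 2×4 = 103

Proposal A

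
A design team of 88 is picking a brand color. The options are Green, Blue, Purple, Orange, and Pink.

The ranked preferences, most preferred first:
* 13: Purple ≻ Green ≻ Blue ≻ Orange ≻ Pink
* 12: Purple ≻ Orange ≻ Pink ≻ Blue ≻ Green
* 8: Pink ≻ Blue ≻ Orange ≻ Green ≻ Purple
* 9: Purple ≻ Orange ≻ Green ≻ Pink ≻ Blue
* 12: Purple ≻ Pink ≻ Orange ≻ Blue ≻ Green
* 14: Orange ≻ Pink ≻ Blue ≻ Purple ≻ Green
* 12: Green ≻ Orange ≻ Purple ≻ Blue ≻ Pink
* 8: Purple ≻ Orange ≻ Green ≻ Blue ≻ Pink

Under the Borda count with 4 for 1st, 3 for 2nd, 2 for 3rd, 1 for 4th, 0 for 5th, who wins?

Purple

Green: 13×3 + 12×0 + 8×1 + 9×2 + 12×0 + 14×0 + 12×4 + 8×2 = 129
Blue: 13×2 + 12×1 + 8×3 + 9×0 + 12×1 + 14×2 + 12×1 + 8×1 = 122
Purple: 13×4 + 12×4 + 8×0 + 9×4 + 12×4 + 14×1 + 12×2 + 8×4 = 254
Orange: 13×1 + 12×3 + 8×2 + 9×3 + 12×2 + 14×4 + 12×3 + 8×3 = 232
Pink: 13×0 + 12×2 + 8×4 + 9×1 + 12×3 + 14×3 + 12×0 + 8×0 = 143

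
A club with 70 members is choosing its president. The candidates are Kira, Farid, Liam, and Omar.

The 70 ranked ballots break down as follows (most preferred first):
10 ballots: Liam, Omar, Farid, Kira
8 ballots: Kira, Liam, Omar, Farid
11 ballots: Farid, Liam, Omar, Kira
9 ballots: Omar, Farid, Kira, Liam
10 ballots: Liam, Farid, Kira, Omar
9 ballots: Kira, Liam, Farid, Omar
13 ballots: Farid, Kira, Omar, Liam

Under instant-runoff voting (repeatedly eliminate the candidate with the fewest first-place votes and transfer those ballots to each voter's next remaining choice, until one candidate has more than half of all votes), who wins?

Round 1: Kira 17, Farid 24, Liam 20, Omar 9. Omar eliminated.
Round 2: Kira 17, Farid 33, Liam 20. Kira eliminated.
Round 3: Farid 33, Liam 37. Liam has a majority (≥36).

Liam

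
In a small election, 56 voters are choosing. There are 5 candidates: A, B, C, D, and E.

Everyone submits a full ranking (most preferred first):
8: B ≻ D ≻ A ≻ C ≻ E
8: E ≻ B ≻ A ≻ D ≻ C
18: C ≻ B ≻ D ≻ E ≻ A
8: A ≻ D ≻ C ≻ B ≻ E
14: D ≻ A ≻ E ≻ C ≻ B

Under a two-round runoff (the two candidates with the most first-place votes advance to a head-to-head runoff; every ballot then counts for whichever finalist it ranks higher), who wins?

Round 1 first-place votes: A 8, B 8, C 18, D 14, E 8. C and D advance.
Runoff: C is ranked above D on 18 ballots, D above C on 38.

D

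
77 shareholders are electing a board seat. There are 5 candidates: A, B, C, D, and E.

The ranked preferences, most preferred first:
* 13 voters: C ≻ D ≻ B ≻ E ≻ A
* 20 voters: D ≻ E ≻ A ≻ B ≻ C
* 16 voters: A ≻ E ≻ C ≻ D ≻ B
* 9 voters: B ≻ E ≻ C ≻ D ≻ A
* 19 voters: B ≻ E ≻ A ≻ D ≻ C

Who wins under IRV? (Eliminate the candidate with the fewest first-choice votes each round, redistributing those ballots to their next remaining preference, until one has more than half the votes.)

D

Round 1: A 16, B 28, C 13, D 20, E 0. E eliminated.
Round 2: A 16, B 28, C 13, D 20. C eliminated.
Round 3: A 16, B 28, D 33. A eliminated.
Round 4: B 28, D 49. D has a majority (≥39).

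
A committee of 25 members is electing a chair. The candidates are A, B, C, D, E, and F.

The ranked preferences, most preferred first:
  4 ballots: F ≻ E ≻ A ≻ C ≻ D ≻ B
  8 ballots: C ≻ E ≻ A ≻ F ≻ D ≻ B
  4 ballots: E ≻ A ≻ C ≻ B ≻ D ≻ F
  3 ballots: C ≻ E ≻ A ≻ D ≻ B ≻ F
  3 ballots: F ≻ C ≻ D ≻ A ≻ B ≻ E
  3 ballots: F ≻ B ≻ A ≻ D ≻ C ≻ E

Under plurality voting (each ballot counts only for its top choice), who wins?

First-place votes: A 0, B 0, C 11, D 0, E 4, F 10.

C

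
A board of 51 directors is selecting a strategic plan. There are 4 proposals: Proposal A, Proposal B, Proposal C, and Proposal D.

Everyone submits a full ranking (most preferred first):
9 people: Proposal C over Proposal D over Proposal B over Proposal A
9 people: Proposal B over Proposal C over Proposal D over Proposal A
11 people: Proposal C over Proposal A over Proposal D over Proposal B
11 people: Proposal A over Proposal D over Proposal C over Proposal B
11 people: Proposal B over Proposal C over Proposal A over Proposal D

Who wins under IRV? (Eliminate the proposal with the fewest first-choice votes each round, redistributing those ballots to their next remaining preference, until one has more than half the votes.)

Round 1: Proposal A 11, Proposal B 20, Proposal C 20, Proposal D 0. Proposal D eliminated.
Round 2: Proposal A 11, Proposal B 20, Proposal C 20. Proposal A eliminated.
Round 3: Proposal B 20, Proposal C 31. Proposal C has a majority (≥26).

Proposal C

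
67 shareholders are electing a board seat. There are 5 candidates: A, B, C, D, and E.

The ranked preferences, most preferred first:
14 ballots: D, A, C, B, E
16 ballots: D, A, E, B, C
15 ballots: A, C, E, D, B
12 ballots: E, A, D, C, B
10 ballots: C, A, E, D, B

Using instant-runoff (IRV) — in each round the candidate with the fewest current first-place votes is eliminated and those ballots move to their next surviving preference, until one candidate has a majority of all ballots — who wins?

A

Round 1: A 15, B 0, C 10, D 30, E 12. B eliminated.
Round 2: A 15, C 10, D 30, E 12. C eliminated.
Round 3: A 25, D 30, E 12. E eliminated.
Round 4: A 37, D 30. A has a majority (≥34).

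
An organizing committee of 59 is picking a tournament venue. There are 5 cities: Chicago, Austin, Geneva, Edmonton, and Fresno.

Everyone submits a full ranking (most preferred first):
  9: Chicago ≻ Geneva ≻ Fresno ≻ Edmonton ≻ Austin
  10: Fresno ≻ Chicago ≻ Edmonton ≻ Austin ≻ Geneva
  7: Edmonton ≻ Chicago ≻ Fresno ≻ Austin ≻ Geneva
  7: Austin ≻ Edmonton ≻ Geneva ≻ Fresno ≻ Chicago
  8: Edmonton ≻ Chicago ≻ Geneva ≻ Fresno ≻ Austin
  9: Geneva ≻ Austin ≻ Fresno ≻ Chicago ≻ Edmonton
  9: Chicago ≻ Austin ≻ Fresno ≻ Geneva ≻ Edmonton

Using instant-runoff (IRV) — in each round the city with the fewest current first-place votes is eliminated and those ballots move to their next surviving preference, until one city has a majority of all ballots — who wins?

Fresno

Round 1: Chicago 18, Austin 7, Geneva 9, Edmonton 15, Fresno 10. Austin eliminated.
Round 2: Chicago 18, Geneva 9, Edmonton 22, Fresno 10. Geneva eliminated.
Round 3: Chicago 18, Edmonton 22, Fresno 19. Chicago eliminated.
Round 4: Edmonton 22, Fresno 37. Fresno has a majority (≥30).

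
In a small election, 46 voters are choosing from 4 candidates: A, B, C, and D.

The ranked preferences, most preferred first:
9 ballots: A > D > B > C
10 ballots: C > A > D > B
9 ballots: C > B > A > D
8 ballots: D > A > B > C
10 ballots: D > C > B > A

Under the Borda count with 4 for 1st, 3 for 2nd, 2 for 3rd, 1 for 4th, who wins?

A: 9×4 + 10×3 + 9×2 + 8×3 + 10×1 = 118
B: 9×2 + 10×1 + 9×3 + 8×2 + 10×2 = 91
C: 9×1 + 10×4 + 9×4 + 8×1 + 10×3 = 123
D: 9×3 + 10×2 + 9×1 + 8×4 + 10×4 = 128

D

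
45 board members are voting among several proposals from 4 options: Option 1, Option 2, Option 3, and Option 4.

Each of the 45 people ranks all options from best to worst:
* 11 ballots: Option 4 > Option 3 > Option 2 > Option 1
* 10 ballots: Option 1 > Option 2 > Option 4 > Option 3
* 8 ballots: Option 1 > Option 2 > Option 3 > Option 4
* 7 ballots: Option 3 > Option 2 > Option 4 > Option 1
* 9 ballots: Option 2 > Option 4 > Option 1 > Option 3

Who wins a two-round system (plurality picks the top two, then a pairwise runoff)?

Round 1 first-place votes: Option 1 18, Option 2 9, Option 3 7, Option 4 11. Option 1 and Option 4 advance.
Runoff: Option 1 is ranked above Option 4 on 18 ballots, Option 4 above Option 1 on 27.

Option 4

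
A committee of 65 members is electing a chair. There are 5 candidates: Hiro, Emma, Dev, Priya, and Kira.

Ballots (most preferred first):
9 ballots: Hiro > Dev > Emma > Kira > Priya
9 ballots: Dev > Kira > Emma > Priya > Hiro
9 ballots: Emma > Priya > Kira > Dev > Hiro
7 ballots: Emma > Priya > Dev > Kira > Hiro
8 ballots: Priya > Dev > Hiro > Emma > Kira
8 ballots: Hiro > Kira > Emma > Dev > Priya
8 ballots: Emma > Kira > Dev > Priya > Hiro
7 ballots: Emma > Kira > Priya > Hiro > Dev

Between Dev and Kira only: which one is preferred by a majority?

Dev

Dev is ranked above Kira on 33 ballots; Kira above Dev on 32.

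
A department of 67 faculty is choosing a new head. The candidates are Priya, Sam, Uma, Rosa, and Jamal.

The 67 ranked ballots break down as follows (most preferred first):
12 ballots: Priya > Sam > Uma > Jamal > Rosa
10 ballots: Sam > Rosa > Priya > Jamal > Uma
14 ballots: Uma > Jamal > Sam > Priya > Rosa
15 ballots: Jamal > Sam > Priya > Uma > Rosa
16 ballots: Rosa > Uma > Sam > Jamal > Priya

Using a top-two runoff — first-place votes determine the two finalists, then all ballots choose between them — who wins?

Round 1 first-place votes: Priya 12, Sam 10, Uma 14, Rosa 16, Jamal 15. Rosa and Jamal advance.
Runoff: Rosa is ranked above Jamal on 26 ballots, Jamal above Rosa on 41.

Jamal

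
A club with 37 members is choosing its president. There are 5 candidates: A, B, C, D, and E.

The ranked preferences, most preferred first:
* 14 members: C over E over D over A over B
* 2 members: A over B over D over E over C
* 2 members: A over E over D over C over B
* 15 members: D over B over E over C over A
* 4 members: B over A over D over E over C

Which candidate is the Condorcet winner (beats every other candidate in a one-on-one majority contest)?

D

D vs A: 29–8
D vs B: 31–6
D vs C: 23–14
D vs E: 21–16
D beats every other candidate.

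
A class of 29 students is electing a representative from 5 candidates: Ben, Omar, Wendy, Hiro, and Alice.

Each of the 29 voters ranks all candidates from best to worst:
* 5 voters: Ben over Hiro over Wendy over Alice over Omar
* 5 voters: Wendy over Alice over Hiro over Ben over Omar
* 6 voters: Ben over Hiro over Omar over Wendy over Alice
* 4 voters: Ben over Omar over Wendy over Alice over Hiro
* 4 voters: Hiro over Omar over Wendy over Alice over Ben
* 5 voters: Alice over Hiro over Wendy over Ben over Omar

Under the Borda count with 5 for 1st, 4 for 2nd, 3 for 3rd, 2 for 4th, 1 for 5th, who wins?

Ben: 5×5 + 5×2 + 6×5 + 4×5 + 4×1 + 5×2 = 99
Omar: 5×1 + 5×1 + 6×3 + 4×4 + 4×4 + 5×1 = 65
Wendy: 5×3 + 5×5 + 6×2 + 4×3 + 4×3 + 5×3 = 91
Hiro: 5×4 + 5×3 + 6×4 + 4×1 + 4×5 + 5×4 = 103
Alice: 5×2 + 5×4 + 6×1 + 4×2 + 4×2 + 5×5 = 77

Hiro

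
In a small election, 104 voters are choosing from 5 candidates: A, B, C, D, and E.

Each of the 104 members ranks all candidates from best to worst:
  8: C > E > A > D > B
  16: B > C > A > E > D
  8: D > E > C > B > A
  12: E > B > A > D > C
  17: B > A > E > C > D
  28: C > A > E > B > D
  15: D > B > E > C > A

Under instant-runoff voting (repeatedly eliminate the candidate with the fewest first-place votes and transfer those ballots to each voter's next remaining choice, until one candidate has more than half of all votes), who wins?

Round 1: A 0, B 33, C 36, D 23, E 12. A eliminated.
Round 2: B 33, C 36, D 23, E 12. E eliminated.
Round 3: B 45, C 36, D 23. D eliminated.
Round 4: B 60, C 44. B has a majority (≥53).

B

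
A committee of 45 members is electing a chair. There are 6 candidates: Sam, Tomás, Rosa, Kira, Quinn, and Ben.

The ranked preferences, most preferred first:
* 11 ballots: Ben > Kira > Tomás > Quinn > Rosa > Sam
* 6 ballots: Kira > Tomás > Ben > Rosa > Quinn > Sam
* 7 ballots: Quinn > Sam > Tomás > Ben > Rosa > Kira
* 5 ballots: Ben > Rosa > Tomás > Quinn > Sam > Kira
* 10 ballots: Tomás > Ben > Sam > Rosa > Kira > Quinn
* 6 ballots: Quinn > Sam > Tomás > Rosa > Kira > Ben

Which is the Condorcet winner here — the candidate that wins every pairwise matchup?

Tomás

Tomás vs Sam: 32–13
Tomás vs Rosa: 40–5
Tomás vs Kira: 28–17
Tomás vs Quinn: 32–13
Tomás vs Ben: 29–16
Tomás beats every other candidate.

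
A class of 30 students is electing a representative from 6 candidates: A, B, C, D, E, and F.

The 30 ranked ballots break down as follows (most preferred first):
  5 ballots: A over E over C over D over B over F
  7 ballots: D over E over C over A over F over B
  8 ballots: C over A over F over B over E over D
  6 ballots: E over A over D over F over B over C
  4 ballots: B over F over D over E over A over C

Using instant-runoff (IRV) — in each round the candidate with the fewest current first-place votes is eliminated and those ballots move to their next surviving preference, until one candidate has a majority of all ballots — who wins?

Round 1: A 5, B 4, C 8, D 7, E 6, F 0. F eliminated.
Round 2: A 5, B 4, C 8, D 7, E 6. B eliminated.
Round 3: A 5, C 8, D 11, E 6. A eliminated.
Round 4: C 8, D 11, E 11. C eliminated.
Round 5: D 11, E 19. E has a majority (≥16).

E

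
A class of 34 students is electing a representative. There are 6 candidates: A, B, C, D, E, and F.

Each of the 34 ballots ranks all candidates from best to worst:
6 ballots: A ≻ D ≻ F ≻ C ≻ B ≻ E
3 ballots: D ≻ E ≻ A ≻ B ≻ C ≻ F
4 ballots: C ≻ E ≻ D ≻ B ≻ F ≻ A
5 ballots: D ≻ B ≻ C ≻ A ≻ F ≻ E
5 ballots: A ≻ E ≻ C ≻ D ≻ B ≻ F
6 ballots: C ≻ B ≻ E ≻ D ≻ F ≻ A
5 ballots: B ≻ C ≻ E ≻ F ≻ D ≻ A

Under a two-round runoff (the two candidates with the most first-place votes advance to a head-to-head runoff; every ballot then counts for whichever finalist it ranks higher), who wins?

Round 1 first-place votes: A 11, B 5, C 10, D 8, E 0, F 0. A and C advance.
Runoff: A is ranked above C on 14 ballots, C above A on 20.

C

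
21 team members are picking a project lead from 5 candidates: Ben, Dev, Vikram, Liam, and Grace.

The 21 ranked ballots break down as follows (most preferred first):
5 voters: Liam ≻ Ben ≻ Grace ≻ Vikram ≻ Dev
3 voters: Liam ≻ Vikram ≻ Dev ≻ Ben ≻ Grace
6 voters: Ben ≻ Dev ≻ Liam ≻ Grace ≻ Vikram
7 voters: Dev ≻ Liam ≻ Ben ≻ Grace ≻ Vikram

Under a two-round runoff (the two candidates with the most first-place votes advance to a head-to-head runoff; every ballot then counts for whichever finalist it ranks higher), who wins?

Dev

Round 1 first-place votes: Ben 6, Dev 7, Vikram 0, Liam 8, Grace 0. Liam and Dev advance.
Runoff: Liam is ranked above Dev on 8 ballots, Dev above Liam on 13.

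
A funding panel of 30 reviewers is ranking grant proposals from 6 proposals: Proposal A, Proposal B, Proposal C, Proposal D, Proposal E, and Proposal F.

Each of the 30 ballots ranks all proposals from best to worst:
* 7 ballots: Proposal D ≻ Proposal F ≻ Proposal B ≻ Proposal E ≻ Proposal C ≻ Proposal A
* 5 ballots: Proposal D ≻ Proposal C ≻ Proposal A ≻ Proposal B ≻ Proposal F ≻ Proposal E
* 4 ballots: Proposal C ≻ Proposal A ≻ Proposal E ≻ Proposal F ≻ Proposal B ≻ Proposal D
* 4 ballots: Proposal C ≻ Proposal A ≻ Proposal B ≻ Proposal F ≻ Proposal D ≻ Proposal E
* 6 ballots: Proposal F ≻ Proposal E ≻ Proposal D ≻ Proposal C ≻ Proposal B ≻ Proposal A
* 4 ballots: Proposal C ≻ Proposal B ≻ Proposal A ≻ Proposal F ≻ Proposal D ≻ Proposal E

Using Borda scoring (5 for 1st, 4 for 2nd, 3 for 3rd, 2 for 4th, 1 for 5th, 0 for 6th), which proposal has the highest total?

Proposal A: 7×0 + 5×3 + 4×4 + 4×4 + 6×0 + 4×3 = 59
Proposal B: 7×3 + 5×2 + 4×1 + 4×3 + 6×1 + 4×4 = 69
Proposal C: 7×1 + 5×4 + 4×5 + 4×5 + 6×2 + 4×5 = 99
Proposal D: 7×5 + 5×5 + 4×0 + 4×1 + 6×3 + 4×1 = 86
Proposal E: 7×2 + 5×0 + 4×3 + 4×0 + 6×4 + 4×0 = 50
Proposal F: 7×4 + 5×1 + 4×2 + 4×2 + 6×5 + 4×2 = 87

Proposal C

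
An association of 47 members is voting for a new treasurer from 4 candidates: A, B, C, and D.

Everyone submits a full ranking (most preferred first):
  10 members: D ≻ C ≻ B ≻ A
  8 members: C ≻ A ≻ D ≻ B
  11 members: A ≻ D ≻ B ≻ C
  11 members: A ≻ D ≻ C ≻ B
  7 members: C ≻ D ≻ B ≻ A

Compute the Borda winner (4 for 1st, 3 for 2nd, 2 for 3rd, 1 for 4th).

D

A: 10×1 + 8×3 + 11×4 + 11×4 + 7×1 = 129
B: 10×2 + 8×1 + 11×2 + 11×1 + 7×2 = 75
C: 10×3 + 8×4 + 11×1 + 11×2 + 7×4 = 123
D: 10×4 + 8×2 + 11×3 + 11×3 + 7×3 = 143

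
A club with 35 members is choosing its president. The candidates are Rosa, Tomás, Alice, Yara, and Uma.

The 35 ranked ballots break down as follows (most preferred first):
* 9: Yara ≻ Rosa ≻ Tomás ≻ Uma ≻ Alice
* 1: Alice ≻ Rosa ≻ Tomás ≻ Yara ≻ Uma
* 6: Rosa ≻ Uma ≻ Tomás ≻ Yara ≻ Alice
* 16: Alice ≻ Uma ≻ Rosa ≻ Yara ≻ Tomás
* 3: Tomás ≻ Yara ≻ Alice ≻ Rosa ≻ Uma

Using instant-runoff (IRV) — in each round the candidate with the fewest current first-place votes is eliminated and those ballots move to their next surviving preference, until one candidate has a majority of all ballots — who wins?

Yara

Round 1: Rosa 6, Tomás 3, Alice 17, Yara 9, Uma 0. Uma eliminated.
Round 2: Rosa 6, Tomás 3, Alice 17, Yara 9. Tomás eliminated.
Round 3: Rosa 6, Alice 17, Yara 12. Rosa eliminated.
Round 4: Alice 17, Yara 18. Yara has a majority (≥18).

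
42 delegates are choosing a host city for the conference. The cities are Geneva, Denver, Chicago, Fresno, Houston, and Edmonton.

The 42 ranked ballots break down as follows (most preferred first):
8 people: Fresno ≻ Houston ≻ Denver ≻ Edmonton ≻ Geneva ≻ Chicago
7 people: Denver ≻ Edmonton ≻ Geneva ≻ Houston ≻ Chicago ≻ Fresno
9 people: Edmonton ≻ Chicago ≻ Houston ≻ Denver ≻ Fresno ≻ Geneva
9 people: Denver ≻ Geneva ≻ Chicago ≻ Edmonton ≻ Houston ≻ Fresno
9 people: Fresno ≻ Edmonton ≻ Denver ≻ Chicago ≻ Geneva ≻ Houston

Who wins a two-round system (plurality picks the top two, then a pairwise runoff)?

Denver

Round 1 first-place votes: Geneva 0, Denver 16, Chicago 0, Fresno 17, Houston 0, Edmonton 9. Fresno and Denver advance.
Runoff: Fresno is ranked above Denver on 17 ballots, Denver above Fresno on 25.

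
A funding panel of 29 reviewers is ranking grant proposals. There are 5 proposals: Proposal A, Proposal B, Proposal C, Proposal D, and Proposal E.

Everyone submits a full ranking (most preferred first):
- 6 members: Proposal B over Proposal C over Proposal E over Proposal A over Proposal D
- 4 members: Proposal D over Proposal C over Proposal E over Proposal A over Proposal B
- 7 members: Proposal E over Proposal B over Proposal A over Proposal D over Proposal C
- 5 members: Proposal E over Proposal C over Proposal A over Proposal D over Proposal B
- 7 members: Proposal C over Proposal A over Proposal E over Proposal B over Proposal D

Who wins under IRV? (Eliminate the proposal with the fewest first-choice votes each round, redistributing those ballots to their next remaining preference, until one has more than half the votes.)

Round 1: Proposal A 0, Proposal B 6, Proposal C 7, Proposal D 4, Proposal E 12. Proposal A eliminated.
Round 2: Proposal B 6, Proposal C 7, Proposal D 4, Proposal E 12. Proposal D eliminated.
Round 3: Proposal B 6, Proposal C 11, Proposal E 12. Proposal B eliminated.
Round 4: Proposal C 17, Proposal E 12. Proposal C has a majority (≥15).

Proposal C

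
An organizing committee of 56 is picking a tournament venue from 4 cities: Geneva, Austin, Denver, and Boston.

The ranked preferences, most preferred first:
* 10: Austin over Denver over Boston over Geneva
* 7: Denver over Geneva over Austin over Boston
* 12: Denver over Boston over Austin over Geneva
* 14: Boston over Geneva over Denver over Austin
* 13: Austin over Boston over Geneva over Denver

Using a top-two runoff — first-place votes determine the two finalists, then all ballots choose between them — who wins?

Round 1 first-place votes: Geneva 0, Austin 23, Denver 19, Boston 14. Austin and Denver advance.
Runoff: Austin is ranked above Denver on 23 ballots, Denver above Austin on 33.

Denver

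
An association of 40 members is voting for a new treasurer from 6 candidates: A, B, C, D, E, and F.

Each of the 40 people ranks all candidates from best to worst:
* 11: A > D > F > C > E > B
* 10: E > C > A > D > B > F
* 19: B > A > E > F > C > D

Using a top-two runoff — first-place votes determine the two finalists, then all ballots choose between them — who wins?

Round 1 first-place votes: A 11, B 19, C 0, D 0, E 10, F 0. B and A advance.
Runoff: B is ranked above A on 19 ballots, A above B on 21.

A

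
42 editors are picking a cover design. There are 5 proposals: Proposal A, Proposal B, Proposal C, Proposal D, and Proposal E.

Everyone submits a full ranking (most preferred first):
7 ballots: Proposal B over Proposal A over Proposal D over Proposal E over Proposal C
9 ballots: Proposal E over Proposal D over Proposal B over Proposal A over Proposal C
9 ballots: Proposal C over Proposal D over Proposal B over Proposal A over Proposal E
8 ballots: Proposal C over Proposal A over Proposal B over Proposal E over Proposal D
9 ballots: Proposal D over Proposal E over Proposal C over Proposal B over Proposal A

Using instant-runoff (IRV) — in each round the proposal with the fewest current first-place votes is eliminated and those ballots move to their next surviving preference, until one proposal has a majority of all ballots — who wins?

Round 1: Proposal A 0, Proposal B 7, Proposal C 17, Proposal D 9, Proposal E 9. Proposal A eliminated.
Round 2: Proposal B 7, Proposal C 17, Proposal D 9, Proposal E 9. Proposal B eliminated.
Round 3: Proposal C 17, Proposal D 16, Proposal E 9. Proposal E eliminated.
Round 4: Proposal C 17, Proposal D 25. Proposal D has a majority (≥22).

Proposal D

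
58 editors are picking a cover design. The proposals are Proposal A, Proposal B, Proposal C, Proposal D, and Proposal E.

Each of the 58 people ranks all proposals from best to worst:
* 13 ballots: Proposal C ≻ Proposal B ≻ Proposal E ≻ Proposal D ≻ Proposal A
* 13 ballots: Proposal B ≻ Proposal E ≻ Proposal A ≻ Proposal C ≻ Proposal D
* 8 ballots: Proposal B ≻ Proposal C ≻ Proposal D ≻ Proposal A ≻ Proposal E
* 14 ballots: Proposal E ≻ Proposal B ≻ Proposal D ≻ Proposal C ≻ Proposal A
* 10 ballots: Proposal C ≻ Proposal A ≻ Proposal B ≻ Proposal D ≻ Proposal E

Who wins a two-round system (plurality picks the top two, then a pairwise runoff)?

Proposal B

Round 1 first-place votes: Proposal A 0, Proposal B 21, Proposal C 23, Proposal D 0, Proposal E 14. Proposal C and Proposal B advance.
Runoff: Proposal C is ranked above Proposal B on 23 ballots, Proposal B above Proposal C on 35.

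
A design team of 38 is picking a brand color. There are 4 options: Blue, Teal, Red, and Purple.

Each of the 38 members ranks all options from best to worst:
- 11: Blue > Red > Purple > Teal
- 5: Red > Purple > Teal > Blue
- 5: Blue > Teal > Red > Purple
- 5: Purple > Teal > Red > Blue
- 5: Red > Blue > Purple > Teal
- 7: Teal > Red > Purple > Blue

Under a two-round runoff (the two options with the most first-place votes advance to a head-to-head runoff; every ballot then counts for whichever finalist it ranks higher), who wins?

Round 1 first-place votes: Blue 16, Teal 7, Red 10, Purple 5. Blue and Red advance.
Runoff: Blue is ranked above Red on 16 ballots, Red above Blue on 22.

Red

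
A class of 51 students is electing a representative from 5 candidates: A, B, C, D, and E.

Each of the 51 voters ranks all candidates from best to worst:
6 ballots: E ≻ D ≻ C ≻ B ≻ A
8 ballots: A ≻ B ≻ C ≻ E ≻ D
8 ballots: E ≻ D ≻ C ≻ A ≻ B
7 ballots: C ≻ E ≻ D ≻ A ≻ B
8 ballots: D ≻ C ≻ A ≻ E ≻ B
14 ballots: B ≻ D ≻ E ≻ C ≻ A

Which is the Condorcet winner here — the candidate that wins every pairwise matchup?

E

E vs A: 35–16
E vs B: 29–22
E vs C: 28–23
E vs D: 29–22
E beats every other candidate.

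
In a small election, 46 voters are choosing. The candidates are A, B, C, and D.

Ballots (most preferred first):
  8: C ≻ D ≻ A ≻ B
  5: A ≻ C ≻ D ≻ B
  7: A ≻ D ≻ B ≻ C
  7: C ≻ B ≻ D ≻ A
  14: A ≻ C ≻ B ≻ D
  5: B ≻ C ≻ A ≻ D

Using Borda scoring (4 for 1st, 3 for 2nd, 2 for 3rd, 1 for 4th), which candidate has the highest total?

A: 8×2 + 5×4 + 7×4 + 7×1 + 14×4 + 5×2 = 137
B: 8×1 + 5×1 + 7×2 + 7×3 + 14×2 + 5×4 = 96
C: 8×4 + 5×3 + 7×1 + 7×4 + 14×3 + 5×3 = 139
D: 8×3 + 5×2 + 7×3 + 7×2 + 14×1 + 5×1 = 88

C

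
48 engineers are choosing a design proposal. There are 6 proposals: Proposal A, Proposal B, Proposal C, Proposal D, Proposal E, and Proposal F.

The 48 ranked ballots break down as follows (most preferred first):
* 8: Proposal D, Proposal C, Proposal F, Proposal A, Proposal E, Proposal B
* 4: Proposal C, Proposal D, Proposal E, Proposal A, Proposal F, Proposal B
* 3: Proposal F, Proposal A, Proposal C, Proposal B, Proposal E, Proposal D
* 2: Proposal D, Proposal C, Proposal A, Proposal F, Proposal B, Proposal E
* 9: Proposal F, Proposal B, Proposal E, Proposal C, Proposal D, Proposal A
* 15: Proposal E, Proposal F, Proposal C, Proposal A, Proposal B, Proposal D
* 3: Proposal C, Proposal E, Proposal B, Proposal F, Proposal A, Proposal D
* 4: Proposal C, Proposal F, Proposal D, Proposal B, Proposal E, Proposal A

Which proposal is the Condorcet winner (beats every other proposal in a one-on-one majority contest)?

Proposal F vs Proposal A: 42–6
Proposal F vs Proposal B: 45–3
Proposal F vs Proposal C: 27–21
Proposal F vs Proposal D: 34–14
Proposal F vs Proposal E: 26–22
Proposal F beats every other proposal.

Proposal F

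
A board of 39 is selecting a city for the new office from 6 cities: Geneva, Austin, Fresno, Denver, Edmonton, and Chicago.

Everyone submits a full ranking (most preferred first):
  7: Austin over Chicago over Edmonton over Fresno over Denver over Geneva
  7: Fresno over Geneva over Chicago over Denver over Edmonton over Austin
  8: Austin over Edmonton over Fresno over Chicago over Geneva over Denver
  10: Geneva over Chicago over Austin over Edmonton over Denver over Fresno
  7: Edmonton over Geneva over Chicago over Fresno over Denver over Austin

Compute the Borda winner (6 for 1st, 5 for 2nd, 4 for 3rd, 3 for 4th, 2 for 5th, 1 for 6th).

Geneva: 7×1 + 7×5 + 8×2 + 10×6 + 7×5 = 153
Austin: 7×6 + 7×1 + 8×6 + 10×4 + 7×1 = 144
Fresno: 7×3 + 7×6 + 8×4 + 10×1 + 7×3 = 126
Denver: 7×2 + 7×3 + 8×1 + 10×2 + 7×2 = 77
Edmonton: 7×4 + 7×2 + 8×5 + 10×3 + 7×6 = 154
Chicago: 7×5 + 7×4 + 8×3 + 10×5 + 7×4 = 165

Chicago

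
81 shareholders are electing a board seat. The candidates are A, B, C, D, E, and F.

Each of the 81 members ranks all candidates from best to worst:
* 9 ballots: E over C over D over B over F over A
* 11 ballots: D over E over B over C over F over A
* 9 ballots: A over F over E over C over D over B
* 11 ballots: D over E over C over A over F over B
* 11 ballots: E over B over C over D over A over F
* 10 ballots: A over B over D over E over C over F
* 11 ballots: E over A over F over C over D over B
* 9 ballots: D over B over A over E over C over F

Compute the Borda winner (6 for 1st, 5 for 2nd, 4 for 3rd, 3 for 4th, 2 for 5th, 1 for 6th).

E

A: 9×1 + 11×1 + 9×6 + 11×3 + 11×2 + 10×6 + 11×5 + 9×4 = 280
B: 9×3 + 11×4 + 9×1 + 11×1 + 11×5 + 10×5 + 11×1 + 9×5 = 252
C: 9×5 + 11×3 + 9×3 + 11×4 + 11×4 + 10×2 + 11×3 + 9×2 = 264
D: 9×4 + 11×6 + 9×2 + 11×6 + 11×3 + 10×4 + 11×2 + 9×6 = 335
E: 9×6 + 11×5 + 9×4 + 11×5 + 11×6 + 10×3 + 11×6 + 9×3 = 389
F: 9×2 + 11×2 + 9×5 + 11×2 + 11×1 + 10×1 + 11×4 + 9×1 = 181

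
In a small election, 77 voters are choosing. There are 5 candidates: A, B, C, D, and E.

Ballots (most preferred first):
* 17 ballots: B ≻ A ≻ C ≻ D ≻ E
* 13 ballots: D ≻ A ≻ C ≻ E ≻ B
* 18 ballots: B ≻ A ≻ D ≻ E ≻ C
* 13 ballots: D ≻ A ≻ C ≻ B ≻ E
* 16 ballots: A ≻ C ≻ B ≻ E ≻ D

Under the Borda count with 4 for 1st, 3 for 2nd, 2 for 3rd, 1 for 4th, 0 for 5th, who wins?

A

A: 17×3 + 13×3 + 18×3 + 13×3 + 16×4 = 247
B: 17×4 + 13×0 + 18×4 + 13×1 + 16×2 = 185
C: 17×2 + 13×2 + 18×0 + 13×2 + 16×3 = 134
D: 17×1 + 13×4 + 18×2 + 13×4 + 16×0 = 157
E: 17×0 + 13×1 + 18×1 + 13×0 + 16×1 = 47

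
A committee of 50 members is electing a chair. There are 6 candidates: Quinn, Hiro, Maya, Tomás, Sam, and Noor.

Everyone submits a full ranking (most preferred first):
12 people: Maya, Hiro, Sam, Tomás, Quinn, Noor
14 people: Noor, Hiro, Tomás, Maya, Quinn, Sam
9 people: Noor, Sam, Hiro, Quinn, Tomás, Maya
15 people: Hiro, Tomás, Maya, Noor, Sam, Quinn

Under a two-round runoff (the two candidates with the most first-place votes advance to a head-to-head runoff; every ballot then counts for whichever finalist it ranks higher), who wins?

Hiro

Round 1 first-place votes: Quinn 0, Hiro 15, Maya 12, Tomás 0, Sam 0, Noor 23. Noor and Hiro advance.
Runoff: Noor is ranked above Hiro on 23 ballots, Hiro above Noor on 27.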